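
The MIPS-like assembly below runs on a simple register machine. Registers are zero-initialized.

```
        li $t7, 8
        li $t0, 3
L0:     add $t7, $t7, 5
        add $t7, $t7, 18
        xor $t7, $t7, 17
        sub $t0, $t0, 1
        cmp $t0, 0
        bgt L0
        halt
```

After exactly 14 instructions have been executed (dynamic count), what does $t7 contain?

after li $t7, 8: $t7=8
after li $t0, 3: $t0=3
after add $t7, $t7, 5: $t7=8+5=13
after add $t7, $t7, 18: $t7=13+18=31
after xor $t7, $t7, 17: $t7=31^17=14
after sub $t0, $t0, 1: $t0=3-1=2
cmp $t0, 0  (cmp 2,0)
bgt L0: taken
after add $t7, $t7, 5: $t7=14+5=19
after add $t7, $t7, 18: $t7=19+18=37
after xor $t7, $t7, 17: $t7=37^17=52
after sub $t0, $t0, 1: $t0=2-1=1
cmp $t0, 0  (cmp 1,0)
bgt L0: taken
After step 14: $t7 = 52.

52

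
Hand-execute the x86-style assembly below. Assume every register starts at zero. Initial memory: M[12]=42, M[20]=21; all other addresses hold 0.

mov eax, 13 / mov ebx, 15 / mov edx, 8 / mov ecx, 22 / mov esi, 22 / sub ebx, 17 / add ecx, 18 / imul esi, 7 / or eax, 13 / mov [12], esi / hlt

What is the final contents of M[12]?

eax=13
ebx=15
edx=8
ecx=22
esi=22
ebx=15-17=-2
ecx=22+18=40
esi=22*7=154
eax=13|13=13
mov [12], esi → M[12]=154
halt.

154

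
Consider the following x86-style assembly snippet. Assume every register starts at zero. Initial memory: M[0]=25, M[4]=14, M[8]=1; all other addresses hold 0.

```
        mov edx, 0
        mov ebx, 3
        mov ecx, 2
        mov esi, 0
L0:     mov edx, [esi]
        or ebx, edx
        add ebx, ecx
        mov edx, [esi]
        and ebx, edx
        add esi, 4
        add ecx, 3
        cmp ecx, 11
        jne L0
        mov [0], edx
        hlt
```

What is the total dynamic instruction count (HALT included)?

33

edx=0
ebx=3
ecx=2
esi=0
edx=M[0]=25
ebx=3|25=27
ebx=27+2=29
edx=M[0]=25
ebx=29&25=25
esi=0+4=4
ecx=2+3=5
cmp ecx, 11  (cmp 5,11)
jne L0: taken
edx=M[4]=14
ebx=25|14=31
ebx=31+5=36
edx=M[4]=14
ebx=36&14=4
esi=4+4=8
ecx=5+3=8
cmp ecx, 11  (cmp 8,11)
jne L0: taken
edx=M[8]=1
ebx=4|1=5
ebx=5+8=13
edx=M[8]=1
ebx=13&1=1
esi=8+4=12
ecx=8+3=11
cmp ecx, 11  (cmp 11,11)
jne L0: not taken
mov [0], edx → M[0]=1
halt.
Total executed instructions: 33.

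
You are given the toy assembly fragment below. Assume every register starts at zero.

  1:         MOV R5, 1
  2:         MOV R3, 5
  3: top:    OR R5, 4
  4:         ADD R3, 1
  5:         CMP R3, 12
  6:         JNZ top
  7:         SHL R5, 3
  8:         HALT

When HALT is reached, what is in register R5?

after MOV R5, 1: R5=1
after MOV R3, 5: R3=5
after OR R5, 4: R5=1|4=5
after ADD R3, 1: R3=5+1=6
CMP R3, 12  (cmp 6,12)
JNZ top: taken
after OR R5, 4: R5=5|4=5
after ADD R3, 1: R3=6+1=7
CMP R3, 12  (cmp 7,12)
JNZ top: taken
after OR R5, 4: R5=5|4=5
after ADD R3, 1: R3=7+1=8
CMP R3, 12  (cmp 8,12)
JNZ top: taken
after OR R5, 4: R5=5|4=5
after ADD R3, 1: R3=8+1=9
CMP R3, 12  (cmp 9,12)
JNZ top: taken
after OR R5, 4: R5=5|4=5
after ADD R3, 1: R3=9+1=10
CMP R3, 12  (cmp 10,12)
JNZ top: taken
after OR R5, 4: R5=5|4=5
after ADD R3, 1: R3=10+1=11
CMP R3, 12  (cmp 11,12)
JNZ top: taken
after OR R5, 4: R5=5|4=5
after ADD R3, 1: R3=11+1=12
CMP R3, 12  (cmp 12,12)
JNZ top: not taken
after SHL R5, 3: R5=5<<3=40
halt.

40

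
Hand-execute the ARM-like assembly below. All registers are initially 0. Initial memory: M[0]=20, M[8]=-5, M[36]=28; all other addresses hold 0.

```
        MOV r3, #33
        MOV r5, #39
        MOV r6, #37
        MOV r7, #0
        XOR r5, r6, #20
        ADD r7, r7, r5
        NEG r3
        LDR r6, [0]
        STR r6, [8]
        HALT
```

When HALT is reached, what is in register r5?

49

after MOV r3, #33: r3=33
after MOV r5, #39: r5=39
after MOV r6, #37: r6=37
after MOV r7, #0: r7=0
after XOR r5, r6, #20: r5=37^20=49
after ADD r7, r7, r5: r7=0+49=49
after NEG r3: r3=-(33)=-33
after LDR r6, [0]: r6=M[0]=20
STR r6, [8] → M[8]=20
halt.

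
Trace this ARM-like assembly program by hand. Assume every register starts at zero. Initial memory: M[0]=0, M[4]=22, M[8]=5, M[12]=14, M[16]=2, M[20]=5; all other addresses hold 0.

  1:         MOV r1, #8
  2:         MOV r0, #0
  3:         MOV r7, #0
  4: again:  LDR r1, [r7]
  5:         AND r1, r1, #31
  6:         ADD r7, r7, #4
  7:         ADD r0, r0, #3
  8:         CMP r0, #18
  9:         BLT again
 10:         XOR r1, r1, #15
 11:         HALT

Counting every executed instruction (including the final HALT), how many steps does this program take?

41

after MOV r1, #8: r1=8
after MOV r0, #0: r0=0
after MOV r7, #0: r7=0
after LDR r1, [r7]: r1=M[0]=0
after AND r1, r1, #31: r1=0&31=0
after ADD r7, r7, #4: r7=0+4=4
after ADD r0, r0, #3: r0=0+3=3
CMP r0, #18  (cmp 3,18)
BLT again: taken
after LDR r1, [r7]: r1=M[4]=22
after AND r1, r1, #31: r1=22&31=22
after ADD r7, r7, #4: r7=4+4=8
after ADD r0, r0, #3: r0=3+3=6
CMP r0, #18  (cmp 6,18)
BLT again: taken
after LDR r1, [r7]: r1=M[8]=5
after AND r1, r1, #31: r1=5&31=5
after ADD r7, r7, #4: r7=8+4=12
after ADD r0, r0, #3: r0=6+3=9
CMP r0, #18  (cmp 9,18)
BLT again: taken
after LDR r1, [r7]: r1=M[12]=14
after AND r1, r1, #31: r1=14&31=14
after ADD r7, r7, #4: r7=12+4=16
after ADD r0, r0, #3: r0=9+3=12
CMP r0, #18  (cmp 12,18)
BLT again: taken
after LDR r1, [r7]: r1=M[16]=2
after AND r1, r1, #31: r1=2&31=2
after ADD r7, r7, #4: r7=16+4=20
after ADD r0, r0, #3: r0=12+3=15
CMP r0, #18  (cmp 15,18)
BLT again: taken
after LDR r1, [r7]: r1=M[20]=5
after AND r1, r1, #31: r1=5&31=5
after ADD r7, r7, #4: r7=20+4=24
after ADD r0, r0, #3: r0=15+3=18
CMP r0, #18  (cmp 18,18)
BLT again: not taken
after XOR r1, r1, #15: r1=5^15=10
halt.
Total executed instructions: 41.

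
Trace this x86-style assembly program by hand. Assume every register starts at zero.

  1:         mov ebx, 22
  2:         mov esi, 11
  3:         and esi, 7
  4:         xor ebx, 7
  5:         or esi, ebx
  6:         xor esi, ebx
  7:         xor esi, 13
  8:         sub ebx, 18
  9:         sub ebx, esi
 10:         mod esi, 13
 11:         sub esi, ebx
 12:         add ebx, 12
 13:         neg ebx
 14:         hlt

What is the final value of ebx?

4

mov ebx, 22 → ebx=22
mov esi, 11 → esi=11
and esi, 7 → esi=11&7=3
xor ebx, 7 → ebx=22^7=17
or esi, ebx → esi=3|17=19
xor esi, ebx → esi=19^17=2
xor esi, 13 → esi=2^13=15
sub ebx, 18 → ebx=17-18=-1
sub ebx, esi → ebx=(-1)-15=-16
mod esi, 13 → esi=15%13=2
sub esi, ebx → esi=2-(-16)=18
add ebx, 12 → ebx=(-16)+12=-4
neg ebx → ebx=-(-4)=4
halt.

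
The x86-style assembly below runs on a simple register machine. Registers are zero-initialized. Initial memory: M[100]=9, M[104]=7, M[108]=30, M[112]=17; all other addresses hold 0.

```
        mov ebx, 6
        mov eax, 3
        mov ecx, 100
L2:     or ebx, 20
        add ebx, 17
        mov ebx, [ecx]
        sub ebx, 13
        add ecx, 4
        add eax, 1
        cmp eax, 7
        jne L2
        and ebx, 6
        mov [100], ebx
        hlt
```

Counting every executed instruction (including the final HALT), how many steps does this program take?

ebx=6
eax=3
ecx=100
ebx=6|20=22
ebx=22+17=39
ebx=M[100]=9
ebx=9-13=-4
ecx=100+4=104
eax=3+1=4
cmp eax, 7  (cmp 4,7)
jne L2: taken
ebx=(-4)|20=-4
ebx=(-4)+17=13
ebx=M[104]=7
ebx=7-13=-6
ecx=104+4=108
eax=4+1=5
cmp eax, 7  (cmp 5,7)
jne L2: taken
ebx=(-6)|20=-2
ebx=(-2)+17=15
ebx=M[108]=30
ebx=30-13=17
ecx=108+4=112
eax=5+1=6
cmp eax, 7  (cmp 6,7)
jne L2: taken
ebx=17|20=21
ebx=21+17=38
ebx=M[112]=17
ebx=17-13=4
ecx=112+4=116
eax=6+1=7
cmp eax, 7  (cmp 7,7)
jne L2: not taken
ebx=4&6=4
mov [100], ebx → M[100]=4
halt.
Total executed instructions: 38.

38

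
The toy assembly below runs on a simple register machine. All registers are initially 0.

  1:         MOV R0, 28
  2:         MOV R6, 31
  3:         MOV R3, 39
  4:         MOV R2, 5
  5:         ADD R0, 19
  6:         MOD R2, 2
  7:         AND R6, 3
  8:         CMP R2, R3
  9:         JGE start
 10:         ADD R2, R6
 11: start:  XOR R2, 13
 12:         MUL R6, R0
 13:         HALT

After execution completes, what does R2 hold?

MOV R0, 28 → R0=28
MOV R6, 31 → R6=31
MOV R3, 39 → R3=39
MOV R2, 5 → R2=5
ADD R0, 19 → R0=28+19=47
MOD R2, 2 → R2=5%2=1
AND R6, 3 → R6=31&3=3
CMP R2, R3  (cmp 1,39)
JGE start: not taken
ADD R2, R6 → R2=1+3=4
XOR R2, 13 → R2=4^13=9
MUL R6, R0 → R6=3*47=141
halt.

9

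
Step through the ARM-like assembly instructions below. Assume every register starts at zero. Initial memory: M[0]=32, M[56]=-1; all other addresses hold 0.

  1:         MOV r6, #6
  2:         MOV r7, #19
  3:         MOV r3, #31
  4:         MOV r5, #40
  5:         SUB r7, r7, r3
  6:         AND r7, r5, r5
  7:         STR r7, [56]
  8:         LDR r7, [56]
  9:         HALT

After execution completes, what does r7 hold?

MOV r6, #6 → r6=6
MOV r7, #19 → r7=19
MOV r3, #31 → r3=31
MOV r5, #40 → r5=40
SUB r7, r7, r3 → r7=19-31=-12
AND r7, r5, r5 → r7=40&40=40
STR r7, [56] → M[56]=40
LDR r7, [56] → r7=M[56]=40
halt.

40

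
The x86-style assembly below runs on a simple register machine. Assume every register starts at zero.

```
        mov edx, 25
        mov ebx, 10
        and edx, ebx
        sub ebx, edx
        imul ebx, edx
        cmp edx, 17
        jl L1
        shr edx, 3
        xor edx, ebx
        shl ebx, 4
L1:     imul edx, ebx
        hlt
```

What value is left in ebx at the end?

after mov edx, 25: edx=25
after mov ebx, 10: ebx=10
after and edx, ebx: edx=25&10=8
after sub ebx, edx: ebx=10-8=2
after imul ebx, edx: ebx=2*8=16
cmp edx, 17  (cmp 8,17)
jl L1: taken
after imul edx, ebx: edx=8*16=128
halt.

16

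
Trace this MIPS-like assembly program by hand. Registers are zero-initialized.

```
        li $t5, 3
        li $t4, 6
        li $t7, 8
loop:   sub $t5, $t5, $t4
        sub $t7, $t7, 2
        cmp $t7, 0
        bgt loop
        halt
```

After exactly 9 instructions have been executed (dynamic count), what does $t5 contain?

li $t5, 3 → $t5=3
li $t4, 6 → $t4=6
li $t7, 8 → $t7=8
sub $t5, $t5, $t4 → $t5=3-6=-3
sub $t7, $t7, 2 → $t7=8-2=6
cmp $t7, 0  (cmp 6,0)
bgt loop: taken
sub $t5, $t5, $t4 → $t5=(-3)-6=-9
sub $t7, $t7, 2 → $t7=6-2=4
After step 9: $t5 = -9.

-9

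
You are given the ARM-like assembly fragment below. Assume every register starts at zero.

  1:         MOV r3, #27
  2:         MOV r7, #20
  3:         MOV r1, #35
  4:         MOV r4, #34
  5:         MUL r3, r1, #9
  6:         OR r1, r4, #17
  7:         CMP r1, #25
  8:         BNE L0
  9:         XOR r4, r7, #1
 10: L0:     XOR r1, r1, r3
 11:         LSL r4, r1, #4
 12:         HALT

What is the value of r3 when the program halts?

r3=27
r7=20
r1=35
r4=34
r3=35*9=315
r1=34|17=51
CMP r1, #25  (cmp 51,25)
BNE L0: taken
r1=51^315=264
r4=264<<4=4224
halt.

315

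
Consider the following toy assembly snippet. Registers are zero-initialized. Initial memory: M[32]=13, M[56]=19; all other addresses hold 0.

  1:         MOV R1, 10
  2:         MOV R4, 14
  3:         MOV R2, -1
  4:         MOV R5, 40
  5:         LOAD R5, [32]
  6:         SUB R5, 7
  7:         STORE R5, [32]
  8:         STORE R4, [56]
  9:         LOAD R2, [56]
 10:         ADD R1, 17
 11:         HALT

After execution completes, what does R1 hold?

R1=10
R4=14
R2=-1
R5=40
R5=M[32]=13
R5=13-7=6
STORE R5, [32] → M[32]=6
STORE R4, [56] → M[56]=14
R2=M[56]=14
R1=10+17=27
halt.

27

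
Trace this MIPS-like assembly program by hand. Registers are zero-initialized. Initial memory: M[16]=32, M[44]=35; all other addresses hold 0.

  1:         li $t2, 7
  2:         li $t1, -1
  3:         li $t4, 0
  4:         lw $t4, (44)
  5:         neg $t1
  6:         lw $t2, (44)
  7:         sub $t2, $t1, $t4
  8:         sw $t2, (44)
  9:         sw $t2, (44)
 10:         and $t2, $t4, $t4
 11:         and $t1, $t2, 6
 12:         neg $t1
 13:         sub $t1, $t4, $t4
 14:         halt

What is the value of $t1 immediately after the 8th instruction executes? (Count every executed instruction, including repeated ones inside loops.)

1

after li $t2, 7: $t2=7
after li $t1, -1: $t1=-1
after li $t4, 0: $t4=0
after lw $t4, (44): $t4=M[44]=35
after neg $t1: $t1=-(-1)=1
after lw $t2, (44): $t2=M[44]=35
after sub $t2, $t1, $t4: $t2=1-35=-34
sw $t2, (44) → M[44]=-34
After step 8: $t1 = 1.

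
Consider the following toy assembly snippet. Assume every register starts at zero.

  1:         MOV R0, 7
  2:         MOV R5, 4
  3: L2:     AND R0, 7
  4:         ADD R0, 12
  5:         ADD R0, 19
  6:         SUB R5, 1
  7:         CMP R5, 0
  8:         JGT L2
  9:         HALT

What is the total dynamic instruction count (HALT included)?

after MOV R0, 7: R0=7
after MOV R5, 4: R5=4
after AND R0, 7: R0=7&7=7
after ADD R0, 12: R0=7+12=19
after ADD R0, 19: R0=19+19=38
after SUB R5, 1: R5=4-1=3
CMP R5, 0  (cmp 3,0)
JGT L2: taken
after AND R0, 7: R0=38&7=6
after ADD R0, 12: R0=6+12=18
after ADD R0, 19: R0=18+19=37
after SUB R5, 1: R5=3-1=2
CMP R5, 0  (cmp 2,0)
JGT L2: taken
after AND R0, 7: R0=37&7=5
after ADD R0, 12: R0=5+12=17
after ADD R0, 19: R0=17+19=36
after SUB R5, 1: R5=2-1=1
CMP R5, 0  (cmp 1,0)
JGT L2: taken
after AND R0, 7: R0=36&7=4
after ADD R0, 12: R0=4+12=16
after ADD R0, 19: R0=16+19=35
after SUB R5, 1: R5=1-1=0
CMP R5, 0  (cmp 0,0)
JGT L2: not taken
halt.
Total executed instructions: 27.

27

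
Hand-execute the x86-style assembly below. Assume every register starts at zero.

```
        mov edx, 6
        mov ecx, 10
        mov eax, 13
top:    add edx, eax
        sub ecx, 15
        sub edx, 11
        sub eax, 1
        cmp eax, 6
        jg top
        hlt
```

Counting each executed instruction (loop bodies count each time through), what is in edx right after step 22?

after mov edx, 6: edx=6
after mov ecx, 10: ecx=10
after mov eax, 13: eax=13
after add edx, eax: edx=6+13=19
after sub ecx, 15: ecx=10-15=-5
after sub edx, 11: edx=19-11=8
after sub eax, 1: eax=13-1=12
cmp eax, 6  (cmp 12,6)
jg top: taken
after add edx, eax: edx=8+12=20
after sub ecx, 15: ecx=(-5)-15=-20
after sub edx, 11: edx=20-11=9
after sub eax, 1: eax=12-1=11
cmp eax, 6  (cmp 11,6)
jg top: taken
after add edx, eax: edx=9+11=20
after sub ecx, 15: ecx=(-20)-15=-35
after sub edx, 11: edx=20-11=9
after sub eax, 1: eax=11-1=10
cmp eax, 6  (cmp 10,6)
jg top: taken
after add edx, eax: edx=9+10=19
After step 22: edx = 19.

19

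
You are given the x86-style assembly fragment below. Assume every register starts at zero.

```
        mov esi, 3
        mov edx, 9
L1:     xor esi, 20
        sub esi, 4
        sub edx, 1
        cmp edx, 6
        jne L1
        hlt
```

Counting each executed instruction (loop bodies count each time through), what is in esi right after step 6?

after mov esi, 3: esi=3
after mov edx, 9: edx=9
after xor esi, 20: esi=3^20=23
after sub esi, 4: esi=23-4=19
after sub edx, 1: edx=9-1=8
cmp edx, 6  (cmp 8,6)
After step 6: esi = 19.

19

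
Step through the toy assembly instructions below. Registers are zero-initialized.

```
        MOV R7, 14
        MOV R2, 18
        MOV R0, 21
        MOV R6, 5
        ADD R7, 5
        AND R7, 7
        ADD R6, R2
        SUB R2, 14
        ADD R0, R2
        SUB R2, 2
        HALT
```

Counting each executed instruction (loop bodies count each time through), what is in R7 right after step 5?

19

R7=14
R2=18
R0=21
R6=5
R7=14+5=19
After step 5: R7 = 19.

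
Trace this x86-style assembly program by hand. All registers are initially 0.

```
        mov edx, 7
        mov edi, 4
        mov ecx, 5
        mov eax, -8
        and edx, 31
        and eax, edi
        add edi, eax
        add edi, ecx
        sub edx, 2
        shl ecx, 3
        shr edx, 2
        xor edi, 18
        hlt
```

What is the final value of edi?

after mov edx, 7: edx=7
after mov edi, 4: edi=4
after mov ecx, 5: ecx=5
after mov eax, -8: eax=-8
after and edx, 31: edx=7&31=7
after and eax, edi: eax=(-8)&4=0
after add edi, eax: edi=4+0=4
after add edi, ecx: edi=4+5=9
after sub edx, 2: edx=7-2=5
after shl ecx, 3: ecx=5<<3=40
after shr edx, 2: edx=5>>2=1
after xor edi, 18: edi=9^18=27
halt.

27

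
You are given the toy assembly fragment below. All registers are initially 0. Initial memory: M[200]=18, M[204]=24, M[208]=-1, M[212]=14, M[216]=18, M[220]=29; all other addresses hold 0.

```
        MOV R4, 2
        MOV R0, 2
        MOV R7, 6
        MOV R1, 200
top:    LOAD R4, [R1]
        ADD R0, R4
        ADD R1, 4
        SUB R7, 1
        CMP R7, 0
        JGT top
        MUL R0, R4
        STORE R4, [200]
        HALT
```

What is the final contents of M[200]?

after MOV R4, 2: R4=2
after MOV R0, 2: R0=2
after MOV R7, 6: R7=6
after MOV R1, 200: R1=200
after LOAD R4, [R1]: R4=M[200]=18
after ADD R0, R4: R0=2+18=20
after ADD R1, 4: R1=200+4=204
after SUB R7, 1: R7=6-1=5
CMP R7, 0  (cmp 5,0)
JGT top: taken
after LOAD R4, [R1]: R4=M[204]=24
after ADD R0, R4: R0=20+24=44
after ADD R1, 4: R1=204+4=208
after SUB R7, 1: R7=5-1=4
CMP R7, 0  (cmp 4,0)
JGT top: taken
after LOAD R4, [R1]: R4=M[208]=-1
after ADD R0, R4: R0=44+(-1)=43
after ADD R1, 4: R1=208+4=212
after SUB R7, 1: R7=4-1=3
CMP R7, 0  (cmp 3,0)
JGT top: taken
after LOAD R4, [R1]: R4=M[212]=14
after ADD R0, R4: R0=43+14=57
after ADD R1, 4: R1=212+4=216
after SUB R7, 1: R7=3-1=2
CMP R7, 0  (cmp 2,0)
JGT top: taken
after LOAD R4, [R1]: R4=M[216]=18
after ADD R0, R4: R0=57+18=75
after ADD R1, 4: R1=216+4=220
after SUB R7, 1: R7=2-1=1
CMP R7, 0  (cmp 1,0)
JGT top: taken
after LOAD R4, [R1]: R4=M[220]=29
after ADD R0, R4: R0=75+29=104
after ADD R1, 4: R1=220+4=224
after SUB R7, 1: R7=1-1=0
CMP R7, 0  (cmp 0,0)
JGT top: not taken
after MUL R0, R4: R0=104*29=3016
STORE R4, [200] → M[200]=29
halt.

29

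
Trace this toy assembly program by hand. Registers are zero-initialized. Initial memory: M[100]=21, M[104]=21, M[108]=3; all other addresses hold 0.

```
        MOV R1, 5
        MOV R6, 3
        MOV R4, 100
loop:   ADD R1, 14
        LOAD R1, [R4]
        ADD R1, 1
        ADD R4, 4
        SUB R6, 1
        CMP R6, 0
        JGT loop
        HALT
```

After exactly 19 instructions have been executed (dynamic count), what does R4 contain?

after MOV R1, 5: R1=5
after MOV R6, 3: R6=3
after MOV R4, 100: R4=100
after ADD R1, 14: R1=5+14=19
after LOAD R1, [R4]: R1=M[100]=21
after ADD R1, 1: R1=21+1=22
after ADD R4, 4: R4=100+4=104
after SUB R6, 1: R6=3-1=2
CMP R6, 0  (cmp 2,0)
JGT loop: taken
after ADD R1, 14: R1=22+14=36
after LOAD R1, [R4]: R1=M[104]=21
after ADD R1, 1: R1=21+1=22
after ADD R4, 4: R4=104+4=108
after SUB R6, 1: R6=2-1=1
CMP R6, 0  (cmp 1,0)
JGT loop: taken
after ADD R1, 14: R1=22+14=36
after LOAD R1, [R4]: R1=M[108]=3
After step 19: R4 = 108.

108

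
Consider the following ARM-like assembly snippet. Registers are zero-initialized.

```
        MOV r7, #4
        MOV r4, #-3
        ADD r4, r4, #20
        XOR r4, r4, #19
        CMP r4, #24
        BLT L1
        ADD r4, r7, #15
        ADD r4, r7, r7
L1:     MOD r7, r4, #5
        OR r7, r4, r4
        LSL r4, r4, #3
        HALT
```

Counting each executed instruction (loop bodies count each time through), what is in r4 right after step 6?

MOV r7, #4 → r7=4
MOV r4, #-3 → r4=-3
ADD r4, r4, #20 → r4=(-3)+20=17
XOR r4, r4, #19 → r4=17^19=2
CMP r4, #24  (cmp 2,24)
BLT L1: taken
After step 6: r4 = 2.

2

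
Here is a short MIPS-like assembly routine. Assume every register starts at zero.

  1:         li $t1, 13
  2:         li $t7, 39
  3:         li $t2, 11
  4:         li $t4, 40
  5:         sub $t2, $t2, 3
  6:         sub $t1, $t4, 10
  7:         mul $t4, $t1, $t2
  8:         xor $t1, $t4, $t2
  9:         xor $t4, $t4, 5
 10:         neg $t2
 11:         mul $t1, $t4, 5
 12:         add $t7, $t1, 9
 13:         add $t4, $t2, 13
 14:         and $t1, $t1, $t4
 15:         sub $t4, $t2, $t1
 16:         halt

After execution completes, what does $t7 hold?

1234

$t1=13
$t7=39
$t2=11
$t4=40
$t2=11-3=8
$t1=40-10=30
$t4=30*8=240
$t1=240^8=248
$t4=240^5=245
$t2=-(8)=-8
$t1=245*5=1225
$t7=1225+9=1234
$t4=(-8)+13=5
$t1=1225&5=1
$t4=(-8)-1=-9
halt.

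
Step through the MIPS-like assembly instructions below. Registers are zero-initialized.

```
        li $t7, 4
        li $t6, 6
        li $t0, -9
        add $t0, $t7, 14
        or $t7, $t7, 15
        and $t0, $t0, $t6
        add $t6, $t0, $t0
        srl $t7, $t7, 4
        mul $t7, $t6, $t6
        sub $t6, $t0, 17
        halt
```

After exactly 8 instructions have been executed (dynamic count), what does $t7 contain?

li $t7, 4 → $t7=4
li $t6, 6 → $t6=6
li $t0, -9 → $t0=-9
add $t0, $t7, 14 → $t0=4+14=18
or $t7, $t7, 15 → $t7=4|15=15
and $t0, $t0, $t6 → $t0=18&6=2
add $t6, $t0, $t0 → $t6=2+2=4
srl $t7, $t7, 4 → $t7=15>>4=0
After step 8: $t7 = 0.

0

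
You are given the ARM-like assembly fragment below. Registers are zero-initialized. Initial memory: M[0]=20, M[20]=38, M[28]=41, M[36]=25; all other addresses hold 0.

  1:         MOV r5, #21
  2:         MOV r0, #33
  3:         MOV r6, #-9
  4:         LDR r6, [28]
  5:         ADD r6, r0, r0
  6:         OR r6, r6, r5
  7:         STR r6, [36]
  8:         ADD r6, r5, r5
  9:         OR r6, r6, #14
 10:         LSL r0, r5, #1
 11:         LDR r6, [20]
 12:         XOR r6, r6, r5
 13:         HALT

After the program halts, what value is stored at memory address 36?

87

MOV r5, #21 → r5=21
MOV r0, #33 → r0=33
MOV r6, #-9 → r6=-9
LDR r6, [28] → r6=M[28]=41
ADD r6, r0, r0 → r6=33+33=66
OR r6, r6, r5 → r6=66|21=87
STR r6, [36] → M[36]=87
ADD r6, r5, r5 → r6=21+21=42
OR r6, r6, #14 → r6=42|14=46
LSL r0, r5, #1 → r0=21<<1=42
LDR r6, [20] → r6=M[20]=38
XOR r6, r6, r5 → r6=38^21=51
halt.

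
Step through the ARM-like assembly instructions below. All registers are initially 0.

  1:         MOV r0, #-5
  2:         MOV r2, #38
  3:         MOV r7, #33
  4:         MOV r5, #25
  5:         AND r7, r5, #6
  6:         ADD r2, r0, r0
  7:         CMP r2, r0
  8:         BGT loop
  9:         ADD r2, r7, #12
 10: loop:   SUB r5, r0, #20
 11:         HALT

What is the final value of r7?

0

after MOV r0, #-5: r0=-5
after MOV r2, #38: r2=38
after MOV r7, #33: r7=33
after MOV r5, #25: r5=25
after AND r7, r5, #6: r7=25&6=0
after ADD r2, r0, r0: r2=(-5)+(-5)=-10
CMP r2, r0  (cmp -10,-5)
BGT loop: not taken
after ADD r2, r7, #12: r2=0+12=12
after SUB r5, r0, #20: r5=(-5)-20=-25
halt.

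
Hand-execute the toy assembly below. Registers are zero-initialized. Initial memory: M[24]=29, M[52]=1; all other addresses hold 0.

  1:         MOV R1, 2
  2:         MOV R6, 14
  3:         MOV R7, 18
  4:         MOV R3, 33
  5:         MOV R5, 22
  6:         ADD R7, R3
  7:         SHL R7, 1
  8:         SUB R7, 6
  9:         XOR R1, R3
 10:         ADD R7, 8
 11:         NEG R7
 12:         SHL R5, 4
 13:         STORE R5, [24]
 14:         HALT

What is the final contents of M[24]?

after MOV R1, 2: R1=2
after MOV R6, 14: R6=14
after MOV R7, 18: R7=18
after MOV R3, 33: R3=33
after MOV R5, 22: R5=22
after ADD R7, R3: R7=18+33=51
after SHL R7, 1: R7=51<<1=102
after SUB R7, 6: R7=102-6=96
after XOR R1, R3: R1=2^33=35
after ADD R7, 8: R7=96+8=104
after NEG R7: R7=-(104)=-104
after SHL R5, 4: R5=22<<4=352
STORE R5, [24] → M[24]=352
halt.

352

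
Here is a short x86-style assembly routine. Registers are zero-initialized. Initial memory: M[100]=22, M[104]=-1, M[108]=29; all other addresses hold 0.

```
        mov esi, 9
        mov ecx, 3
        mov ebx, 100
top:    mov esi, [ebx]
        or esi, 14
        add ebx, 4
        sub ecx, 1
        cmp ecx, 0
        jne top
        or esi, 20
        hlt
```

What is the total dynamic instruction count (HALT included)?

esi=9
ecx=3
ebx=100
esi=M[100]=22
esi=22|14=30
ebx=100+4=104
ecx=3-1=2
cmp ecx, 0  (cmp 2,0)
jne top: taken
esi=M[104]=-1
esi=(-1)|14=-1
ebx=104+4=108
ecx=2-1=1
cmp ecx, 0  (cmp 1,0)
jne top: taken
esi=M[108]=29
esi=29|14=31
ebx=108+4=112
ecx=1-1=0
cmp ecx, 0  (cmp 0,0)
jne top: not taken
esi=31|20=31
halt.
Total executed instructions: 23.

23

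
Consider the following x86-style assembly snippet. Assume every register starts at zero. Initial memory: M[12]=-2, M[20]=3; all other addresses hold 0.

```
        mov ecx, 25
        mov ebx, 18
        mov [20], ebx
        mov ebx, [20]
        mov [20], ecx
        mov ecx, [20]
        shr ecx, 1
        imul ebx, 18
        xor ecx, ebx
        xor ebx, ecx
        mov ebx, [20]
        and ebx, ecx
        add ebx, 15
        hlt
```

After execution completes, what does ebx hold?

23

ecx=25
ebx=18
mov [20], ebx → M[20]=18
ebx=M[20]=18
mov [20], ecx → M[20]=25
ecx=M[20]=25
ecx=25>>1=12
ebx=18*18=324
ecx=12^324=328
ebx=324^328=12
ebx=M[20]=25
ebx=25&328=8
ebx=8+15=23
halt.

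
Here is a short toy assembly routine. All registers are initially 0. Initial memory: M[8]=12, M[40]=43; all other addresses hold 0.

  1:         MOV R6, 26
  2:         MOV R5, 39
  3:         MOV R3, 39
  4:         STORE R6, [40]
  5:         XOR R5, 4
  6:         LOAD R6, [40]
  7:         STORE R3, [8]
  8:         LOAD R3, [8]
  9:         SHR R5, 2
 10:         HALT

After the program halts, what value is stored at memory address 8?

39

after MOV R6, 26: R6=26
after MOV R5, 39: R5=39
after MOV R3, 39: R3=39
STORE R6, [40] → M[40]=26
after XOR R5, 4: R5=39^4=35
after LOAD R6, [40]: R6=M[40]=26
STORE R3, [8] → M[8]=39
after LOAD R3, [8]: R3=M[8]=39
after SHR R5, 2: R5=35>>2=8
halt.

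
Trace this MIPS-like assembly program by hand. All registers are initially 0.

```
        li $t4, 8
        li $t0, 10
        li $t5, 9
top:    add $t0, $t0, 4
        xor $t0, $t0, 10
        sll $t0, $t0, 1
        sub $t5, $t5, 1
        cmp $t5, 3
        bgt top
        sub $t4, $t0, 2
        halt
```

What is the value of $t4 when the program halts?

386

$t4=8
$t0=10
$t5=9
$t0=10+4=14
$t0=14^10=4
$t0=4<<1=8
$t5=9-1=8
cmp $t5, 3  (cmp 8,3)
bgt top: taken
$t0=8+4=12
$t0=12^10=6
$t0=6<<1=12
$t5=8-1=7
cmp $t5, 3  (cmp 7,3)
bgt top: taken
$t0=12+4=16
$t0=16^10=26
$t0=26<<1=52
$t5=7-1=6
cmp $t5, 3  (cmp 6,3)
bgt top: taken
$t0=52+4=56
$t0=56^10=50
$t0=50<<1=100
$t5=6-1=5
cmp $t5, 3  (cmp 5,3)
bgt top: taken
$t0=100+4=104
$t0=104^10=98
$t0=98<<1=196
$t5=5-1=4
cmp $t5, 3  (cmp 4,3)
bgt top: taken
$t0=196+4=200
$t0=200^10=194
$t0=194<<1=388
$t5=4-1=3
cmp $t5, 3  (cmp 3,3)
bgt top: not taken
$t4=388-2=386
halt.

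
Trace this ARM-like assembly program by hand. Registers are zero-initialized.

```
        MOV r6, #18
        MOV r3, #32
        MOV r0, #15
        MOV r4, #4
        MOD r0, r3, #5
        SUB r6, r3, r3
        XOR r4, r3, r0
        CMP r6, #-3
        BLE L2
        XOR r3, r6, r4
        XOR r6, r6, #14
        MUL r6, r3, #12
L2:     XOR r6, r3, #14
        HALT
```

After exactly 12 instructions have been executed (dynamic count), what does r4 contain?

34

after MOV r6, #18: r6=18
after MOV r3, #32: r3=32
after MOV r0, #15: r0=15
after MOV r4, #4: r4=4
after MOD r0, r3, #5: r0=32%5=2
after SUB r6, r3, r3: r6=32-32=0
after XOR r4, r3, r0: r4=32^2=34
CMP r6, #-3  (cmp 0,-3)
BLE L2: not taken
after XOR r3, r6, r4: r3=0^34=34
after XOR r6, r6, #14: r6=0^14=14
after MUL r6, r3, #12: r6=34*12=408
After step 12: r4 = 34.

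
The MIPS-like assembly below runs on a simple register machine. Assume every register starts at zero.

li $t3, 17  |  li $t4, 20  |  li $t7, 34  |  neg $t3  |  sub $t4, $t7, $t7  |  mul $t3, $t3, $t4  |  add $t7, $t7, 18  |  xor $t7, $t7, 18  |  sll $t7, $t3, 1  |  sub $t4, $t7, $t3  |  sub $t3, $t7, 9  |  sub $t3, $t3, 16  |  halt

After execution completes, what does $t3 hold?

li $t3, 17 → $t3=17
li $t4, 20 → $t4=20
li $t7, 34 → $t7=34
neg $t3 → $t3=-(17)=-17
sub $t4, $t7, $t7 → $t4=34-34=0
mul $t3, $t3, $t4 → $t3=(-17)*0=0
add $t7, $t7, 18 → $t7=34+18=52
xor $t7, $t7, 18 → $t7=52^18=38
sll $t7, $t3, 1 → $t7=0<<1=0
sub $t4, $t7, $t3 → $t4=0-0=0
sub $t3, $t7, 9 → $t3=0-9=-9
sub $t3, $t3, 16 → $t3=(-9)-16=-25
halt.

-25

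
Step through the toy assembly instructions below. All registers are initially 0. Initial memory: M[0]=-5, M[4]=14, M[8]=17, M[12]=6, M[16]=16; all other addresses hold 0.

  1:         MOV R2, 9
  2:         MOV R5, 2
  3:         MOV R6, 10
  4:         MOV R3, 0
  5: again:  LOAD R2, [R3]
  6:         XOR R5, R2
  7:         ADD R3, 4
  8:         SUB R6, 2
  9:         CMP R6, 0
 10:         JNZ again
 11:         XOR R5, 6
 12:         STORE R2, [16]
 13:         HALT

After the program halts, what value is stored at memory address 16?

16

MOV R2, 9 → R2=9
MOV R5, 2 → R5=2
MOV R6, 10 → R6=10
MOV R3, 0 → R3=0
LOAD R2, [R3] → R2=M[0]=-5
XOR R5, R2 → R5=2^(-5)=-7
ADD R3, 4 → R3=0+4=4
SUB R6, 2 → R6=10-2=8
CMP R6, 0  (cmp 8,0)
JNZ again: taken
LOAD R2, [R3] → R2=M[4]=14
XOR R5, R2 → R5=(-7)^14=-9
ADD R3, 4 → R3=4+4=8
SUB R6, 2 → R6=8-2=6
CMP R6, 0  (cmp 6,0)
JNZ again: taken
LOAD R2, [R3] → R2=M[8]=17
XOR R5, R2 → R5=(-9)^17=-26
ADD R3, 4 → R3=8+4=12
SUB R6, 2 → R6=6-2=4
CMP R6, 0  (cmp 4,0)
JNZ again: taken
LOAD R2, [R3] → R2=M[12]=6
XOR R5, R2 → R5=(-26)^6=-32
ADD R3, 4 → R3=12+4=16
SUB R6, 2 → R6=4-2=2
CMP R6, 0  (cmp 2,0)
JNZ again: taken
LOAD R2, [R3] → R2=M[16]=16
XOR R5, R2 → R5=(-32)^16=-16
ADD R3, 4 → R3=16+4=20
SUB R6, 2 → R6=2-2=0
CMP R6, 0  (cmp 0,0)
JNZ again: not taken
XOR R5, 6 → R5=(-16)^6=-10
STORE R2, [16] → M[16]=16
halt.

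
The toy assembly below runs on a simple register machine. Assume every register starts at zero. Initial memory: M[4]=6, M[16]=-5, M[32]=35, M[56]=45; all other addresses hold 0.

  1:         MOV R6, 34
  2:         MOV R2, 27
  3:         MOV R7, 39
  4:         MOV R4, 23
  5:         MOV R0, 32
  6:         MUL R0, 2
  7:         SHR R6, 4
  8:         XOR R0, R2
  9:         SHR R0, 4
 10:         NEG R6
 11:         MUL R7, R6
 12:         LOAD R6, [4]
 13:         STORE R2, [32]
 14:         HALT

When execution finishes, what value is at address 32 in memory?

R6=34
R2=27
R7=39
R4=23
R0=32
R0=32*2=64
R6=34>>4=2
R0=64^27=91
R0=91>>4=5
R6=-(2)=-2
R7=39*(-2)=-78
R6=M[4]=6
STORE R2, [32] → M[32]=27
halt.

27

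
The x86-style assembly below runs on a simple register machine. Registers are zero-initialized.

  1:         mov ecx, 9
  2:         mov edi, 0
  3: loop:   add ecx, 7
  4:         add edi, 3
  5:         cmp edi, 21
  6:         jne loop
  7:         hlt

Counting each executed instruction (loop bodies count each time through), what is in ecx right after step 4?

after mov ecx, 9: ecx=9
after mov edi, 0: edi=0
after add ecx, 7: ecx=9+7=16
after add edi, 3: edi=0+3=3
After step 4: ecx = 16.

16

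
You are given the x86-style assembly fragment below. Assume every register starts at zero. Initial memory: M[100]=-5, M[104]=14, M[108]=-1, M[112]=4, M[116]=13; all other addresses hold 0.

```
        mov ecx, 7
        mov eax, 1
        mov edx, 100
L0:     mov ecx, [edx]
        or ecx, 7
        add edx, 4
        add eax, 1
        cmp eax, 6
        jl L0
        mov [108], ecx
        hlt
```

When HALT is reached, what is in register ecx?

15

mov ecx, 7 → ecx=7
mov eax, 1 → eax=1
mov edx, 100 → edx=100
mov ecx, [edx] → ecx=M[100]=-5
or ecx, 7 → ecx=(-5)|7=-1
add edx, 4 → edx=100+4=104
add eax, 1 → eax=1+1=2
cmp eax, 6  (cmp 2,6)
jl L0: taken
mov ecx, [edx] → ecx=M[104]=14
or ecx, 7 → ecx=14|7=15
add edx, 4 → edx=104+4=108
add eax, 1 → eax=2+1=3
cmp eax, 6  (cmp 3,6)
jl L0: taken
mov ecx, [edx] → ecx=M[108]=-1
or ecx, 7 → ecx=(-1)|7=-1
add edx, 4 → edx=108+4=112
add eax, 1 → eax=3+1=4
cmp eax, 6  (cmp 4,6)
jl L0: taken
mov ecx, [edx] → ecx=M[112]=4
or ecx, 7 → ecx=4|7=7
add edx, 4 → edx=112+4=116
add eax, 1 → eax=4+1=5
cmp eax, 6  (cmp 5,6)
jl L0: taken
mov ecx, [edx] → ecx=M[116]=13
or ecx, 7 → ecx=13|7=15
add edx, 4 → edx=116+4=120
add eax, 1 → eax=5+1=6
cmp eax, 6  (cmp 6,6)
jl L0: not taken
mov [108], ecx → M[108]=15
halt.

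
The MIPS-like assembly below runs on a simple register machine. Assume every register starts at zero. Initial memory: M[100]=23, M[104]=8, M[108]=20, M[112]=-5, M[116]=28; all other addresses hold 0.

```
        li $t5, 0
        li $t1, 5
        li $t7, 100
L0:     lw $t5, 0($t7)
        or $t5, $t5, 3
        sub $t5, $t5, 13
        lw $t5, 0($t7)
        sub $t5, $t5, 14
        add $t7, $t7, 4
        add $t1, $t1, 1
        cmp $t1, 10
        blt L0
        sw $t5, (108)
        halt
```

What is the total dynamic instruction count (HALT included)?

50

after li $t5, 0: $t5=0
after li $t1, 5: $t1=5
after li $t7, 100: $t7=100
after lw $t5, 0($t7): $t5=M[100]=23
after or $t5, $t5, 3: $t5=23|3=23
after sub $t5, $t5, 13: $t5=23-13=10
after lw $t5, 0($t7): $t5=M[100]=23
after sub $t5, $t5, 14: $t5=23-14=9
after add $t7, $t7, 4: $t7=100+4=104
after add $t1, $t1, 1: $t1=5+1=6
cmp $t1, 10  (cmp 6,10)
blt L0: taken
after lw $t5, 0($t7): $t5=M[104]=8
after or $t5, $t5, 3: $t5=8|3=11
after sub $t5, $t5, 13: $t5=11-13=-2
after lw $t5, 0($t7): $t5=M[104]=8
after sub $t5, $t5, 14: $t5=8-14=-6
after add $t7, $t7, 4: $t7=104+4=108
after add $t1, $t1, 1: $t1=6+1=7
cmp $t1, 10  (cmp 7,10)
blt L0: taken
after lw $t5, 0($t7): $t5=M[108]=20
after or $t5, $t5, 3: $t5=20|3=23
after sub $t5, $t5, 13: $t5=23-13=10
after lw $t5, 0($t7): $t5=M[108]=20
after sub $t5, $t5, 14: $t5=20-14=6
after add $t7, $t7, 4: $t7=108+4=112
after add $t1, $t1, 1: $t1=7+1=8
cmp $t1, 10  (cmp 8,10)
blt L0: taken
after lw $t5, 0($t7): $t5=M[112]=-5
after or $t5, $t5, 3: $t5=(-5)|3=-5
after sub $t5, $t5, 13: $t5=(-5)-13=-18
after lw $t5, 0($t7): $t5=M[112]=-5
after sub $t5, $t5, 14: $t5=(-5)-14=-19
after add $t7, $t7, 4: $t7=112+4=116
after add $t1, $t1, 1: $t1=8+1=9
cmp $t1, 10  (cmp 9,10)
blt L0: taken
after lw $t5, 0($t7): $t5=M[116]=28
after or $t5, $t5, 3: $t5=28|3=31
after sub $t5, $t5, 13: $t5=31-13=18
after lw $t5, 0($t7): $t5=M[116]=28
after sub $t5, $t5, 14: $t5=28-14=14
after add $t7, $t7, 4: $t7=116+4=120
after add $t1, $t1, 1: $t1=9+1=10
cmp $t1, 10  (cmp 10,10)
blt L0: not taken
sw $t5, (108) → M[108]=14
halt.
Total executed instructions: 50.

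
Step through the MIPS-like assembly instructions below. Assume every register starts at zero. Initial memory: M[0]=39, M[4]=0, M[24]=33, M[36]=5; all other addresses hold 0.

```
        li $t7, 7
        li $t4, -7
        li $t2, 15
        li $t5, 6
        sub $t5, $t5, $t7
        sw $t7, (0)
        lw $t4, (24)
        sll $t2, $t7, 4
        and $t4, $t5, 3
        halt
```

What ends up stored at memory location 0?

li $t7, 7 → $t7=7
li $t4, -7 → $t4=-7
li $t2, 15 → $t2=15
li $t5, 6 → $t5=6
sub $t5, $t5, $t7 → $t5=6-7=-1
sw $t7, (0) → M[0]=7
lw $t4, (24) → $t4=M[24]=33
sll $t2, $t7, 4 → $t2=7<<4=112
and $t4, $t5, 3 → $t4=(-1)&3=3
halt.

7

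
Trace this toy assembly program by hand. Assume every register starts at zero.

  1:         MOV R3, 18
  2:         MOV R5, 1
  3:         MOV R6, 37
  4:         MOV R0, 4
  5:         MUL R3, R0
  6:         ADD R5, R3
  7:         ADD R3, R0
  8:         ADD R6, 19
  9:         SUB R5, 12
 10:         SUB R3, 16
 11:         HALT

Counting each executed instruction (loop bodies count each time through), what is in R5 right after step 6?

73

after MOV R3, 18: R3=18
after MOV R5, 1: R5=1
after MOV R6, 37: R6=37
after MOV R0, 4: R0=4
after MUL R3, R0: R3=18*4=72
after ADD R5, R3: R5=1+72=73
After step 6: R5 = 73.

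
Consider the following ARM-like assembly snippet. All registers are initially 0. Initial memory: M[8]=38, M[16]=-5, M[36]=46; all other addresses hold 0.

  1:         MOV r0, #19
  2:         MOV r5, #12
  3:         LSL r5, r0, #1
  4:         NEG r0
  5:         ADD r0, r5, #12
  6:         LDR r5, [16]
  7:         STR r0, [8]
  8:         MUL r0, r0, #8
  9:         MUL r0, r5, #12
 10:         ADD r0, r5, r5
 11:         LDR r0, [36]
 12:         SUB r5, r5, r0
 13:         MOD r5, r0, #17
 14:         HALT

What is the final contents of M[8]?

50

after MOV r0, #19: r0=19
after MOV r5, #12: r5=12
after LSL r5, r0, #1: r5=19<<1=38
after NEG r0: r0=-(19)=-19
after ADD r0, r5, #12: r0=38+12=50
after LDR r5, [16]: r5=M[16]=-5
STR r0, [8] → M[8]=50
after MUL r0, r0, #8: r0=50*8=400
after MUL r0, r5, #12: r0=(-5)*12=-60
after ADD r0, r5, r5: r0=(-5)+(-5)=-10
after LDR r0, [36]: r0=M[36]=46
after SUB r5, r5, r0: r5=(-5)-46=-51
after MOD r5, r0, #17: r5=46%17=12
halt.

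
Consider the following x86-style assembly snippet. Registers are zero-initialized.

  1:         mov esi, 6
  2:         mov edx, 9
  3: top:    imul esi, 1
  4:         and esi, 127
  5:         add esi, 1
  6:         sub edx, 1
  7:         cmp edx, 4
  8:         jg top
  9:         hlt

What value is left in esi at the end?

11

after mov esi, 6: esi=6
after mov edx, 9: edx=9
after imul esi, 1: esi=6*1=6
after and esi, 127: esi=6&127=6
after add esi, 1: esi=6+1=7
after sub edx, 1: edx=9-1=8
cmp edx, 4  (cmp 8,4)
jg top: taken
after imul esi, 1: esi=7*1=7
after and esi, 127: esi=7&127=7
after add esi, 1: esi=7+1=8
after sub edx, 1: edx=8-1=7
cmp edx, 4  (cmp 7,4)
jg top: taken
after imul esi, 1: esi=8*1=8
after and esi, 127: esi=8&127=8
after add esi, 1: esi=8+1=9
after sub edx, 1: edx=7-1=6
cmp edx, 4  (cmp 6,4)
jg top: taken
after imul esi, 1: esi=9*1=9
after and esi, 127: esi=9&127=9
after add esi, 1: esi=9+1=10
after sub edx, 1: edx=6-1=5
cmp edx, 4  (cmp 5,4)
jg top: taken
after imul esi, 1: esi=10*1=10
after and esi, 127: esi=10&127=10
after add esi, 1: esi=10+1=11
after sub edx, 1: edx=5-1=4
cmp edx, 4  (cmp 4,4)
jg top: not taken
halt.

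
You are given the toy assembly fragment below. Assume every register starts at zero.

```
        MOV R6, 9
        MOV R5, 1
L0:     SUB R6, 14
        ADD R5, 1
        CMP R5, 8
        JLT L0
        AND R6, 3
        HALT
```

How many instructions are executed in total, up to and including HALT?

32

R6=9
R5=1
R6=9-14=-5
R5=1+1=2
CMP R5, 8  (cmp 2,8)
JLT L0: taken
R6=(-5)-14=-19
R5=2+1=3
CMP R5, 8  (cmp 3,8)
JLT L0: taken
R6=(-19)-14=-33
R5=3+1=4
CMP R5, 8  (cmp 4,8)
JLT L0: taken
R6=(-33)-14=-47
R5=4+1=5
CMP R5, 8  (cmp 5,8)
JLT L0: taken
R6=(-47)-14=-61
R5=5+1=6
CMP R5, 8  (cmp 6,8)
JLT L0: taken
R6=(-61)-14=-75
R5=6+1=7
CMP R5, 8  (cmp 7,8)
JLT L0: taken
R6=(-75)-14=-89
R5=7+1=8
CMP R5, 8  (cmp 8,8)
JLT L0: not taken
R6=(-89)&3=3
halt.
Total executed instructions: 32.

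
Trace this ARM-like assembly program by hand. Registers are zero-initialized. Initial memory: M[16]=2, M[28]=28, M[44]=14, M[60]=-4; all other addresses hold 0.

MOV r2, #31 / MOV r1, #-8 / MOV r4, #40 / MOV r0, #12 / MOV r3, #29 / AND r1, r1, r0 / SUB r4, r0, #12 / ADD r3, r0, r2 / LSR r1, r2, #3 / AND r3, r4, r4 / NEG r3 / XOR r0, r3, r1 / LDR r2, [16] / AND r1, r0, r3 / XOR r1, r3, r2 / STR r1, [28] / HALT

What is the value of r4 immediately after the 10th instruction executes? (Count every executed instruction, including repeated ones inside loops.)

after MOV r2, #31: r2=31
after MOV r1, #-8: r1=-8
after MOV r4, #40: r4=40
after MOV r0, #12: r0=12
after MOV r3, #29: r3=29
after AND r1, r1, r0: r1=(-8)&12=8
after SUB r4, r0, #12: r4=12-12=0
after ADD r3, r0, r2: r3=12+31=43
after LSR r1, r2, #3: r1=31>>3=3
after AND r3, r4, r4: r3=0&0=0
After step 10: r4 = 0.

0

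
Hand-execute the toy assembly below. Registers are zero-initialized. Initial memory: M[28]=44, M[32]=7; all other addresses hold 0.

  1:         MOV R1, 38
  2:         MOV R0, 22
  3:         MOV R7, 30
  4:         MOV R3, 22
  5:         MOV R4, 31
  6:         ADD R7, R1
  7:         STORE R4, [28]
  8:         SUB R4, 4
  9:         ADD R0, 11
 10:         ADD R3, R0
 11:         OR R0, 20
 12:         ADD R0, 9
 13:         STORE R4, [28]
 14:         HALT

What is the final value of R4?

27

MOV R1, 38 → R1=38
MOV R0, 22 → R0=22
MOV R7, 30 → R7=30
MOV R3, 22 → R3=22
MOV R4, 31 → R4=31
ADD R7, R1 → R7=30+38=68
STORE R4, [28] → M[28]=31
SUB R4, 4 → R4=31-4=27
ADD R0, 11 → R0=22+11=33
ADD R3, R0 → R3=22+33=55
OR R0, 20 → R0=33|20=53
ADD R0, 9 → R0=53+9=62
STORE R4, [28] → M[28]=27
halt.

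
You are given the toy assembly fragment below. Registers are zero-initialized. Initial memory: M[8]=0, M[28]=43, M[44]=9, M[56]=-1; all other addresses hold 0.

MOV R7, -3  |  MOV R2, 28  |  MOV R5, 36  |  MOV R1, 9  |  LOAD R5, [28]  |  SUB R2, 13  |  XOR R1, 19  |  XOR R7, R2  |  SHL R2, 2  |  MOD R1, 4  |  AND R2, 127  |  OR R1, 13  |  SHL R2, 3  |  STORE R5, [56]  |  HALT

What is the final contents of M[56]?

after MOV R7, -3: R7=-3
after MOV R2, 28: R2=28
after MOV R5, 36: R5=36
after MOV R1, 9: R1=9
after LOAD R5, [28]: R5=M[28]=43
after SUB R2, 13: R2=28-13=15
after XOR R1, 19: R1=9^19=26
after XOR R7, R2: R7=(-3)^15=-14
after SHL R2, 2: R2=15<<2=60
after MOD R1, 4: R1=26%4=2
after AND R2, 127: R2=60&127=60
after OR R1, 13: R1=2|13=15
after SHL R2, 3: R2=60<<3=480
STORE R5, [56] → M[56]=43
halt.

43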